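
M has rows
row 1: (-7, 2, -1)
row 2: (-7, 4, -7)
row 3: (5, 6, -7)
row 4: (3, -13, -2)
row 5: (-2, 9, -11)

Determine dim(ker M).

0

Row reduce to echelon form.
R2 ← R2 − R1: [0, 2, -6]
R3 ← R3 + (5/7)·R1: [0, 52/7, -54/7]
R4 ← R4 + (3/7)·R1: [0, -85/7, -17/7]
R5 ← R5 − (2/7)·R1: [0, 59/7, -75/7]
R3 ← R3 − (26/7)·R2: [0, 0, 102/7]
R4 ← R4 + (85/14)·R2: [0, 0, -272/7]
R5 ← R5 − (59/14)·R2: [0, 0, 102/7]
R4 ← R4 + (8/3)·R3: [0, 0, 0]
R5 ← R5 − R3: [0, 0, 0]
3 nonzero rows, so rank(M) = 3.
M has 3 columns; by rank–nullity, nullity = 3 − 3 = 0.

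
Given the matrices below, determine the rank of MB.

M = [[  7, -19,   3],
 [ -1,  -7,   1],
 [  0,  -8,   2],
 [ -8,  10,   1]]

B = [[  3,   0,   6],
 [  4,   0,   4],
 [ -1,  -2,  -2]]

First compute MB:
[[-58,  -6, -40],
 [-32,  -2, -36],
 [-34,  -4, -36],
 [ 15,  -2, -10]]
Now row reduce the product.
R2 ← R2 − (16/29)·R1: [0, 38/29, -404/29]
R3 ← R3 − (17/29)·R1: [0, -14/29, -364/29]
R4 ← R4 + (15/58)·R1: [0, -103/29, -590/29]
R3 ← R3 + (7/19)·R2: [0, 0, -336/19]
R4 ← R4 + (103/38)·R2: [0, 0, -1104/19]
R4 ← R4 − (23/7)·R3: [0, 0, 0]
3 nonzero rows, so rank(MB) = 3.

3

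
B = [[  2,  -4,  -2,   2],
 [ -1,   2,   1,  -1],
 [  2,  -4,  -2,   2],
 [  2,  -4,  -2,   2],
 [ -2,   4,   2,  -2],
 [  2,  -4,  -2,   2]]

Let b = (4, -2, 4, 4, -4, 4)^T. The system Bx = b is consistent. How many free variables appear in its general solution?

3

Row reduce the augmented matrix [B | b].
R2 ← R2 + (1/2)·R1: [0, 0, 0, 0, 0]
R3 ← R3 − R1: [0, 0, 0, 0, 0]
R4 ← R4 − R1: [0, 0, 0, 0, 0]
R5 ← R5 + R1: [0, 0, 0, 0, 0]
R6 ← R6 − R1: [0, 0, 0, 0, 0]
The echelon form has 1 nonzero rows, and every pivot lies in the first 4 columns, so rank(B) = rank([B|b]) = 1.
The system is consistent.
Free variables = (unknowns) − (rank) = 4 − 1 = 3.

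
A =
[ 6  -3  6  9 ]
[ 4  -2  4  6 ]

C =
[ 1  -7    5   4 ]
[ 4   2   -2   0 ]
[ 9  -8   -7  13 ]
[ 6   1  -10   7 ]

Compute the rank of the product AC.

1

First compute AC:
[[102, -87, -96, 165],
 [ 68, -58, -64, 110]]
Now row reduce the product.
R2 ← R2 − (2/3)·R1: [0, 0, 0, 0]
1 nonzero row, so rank(AC) = 1.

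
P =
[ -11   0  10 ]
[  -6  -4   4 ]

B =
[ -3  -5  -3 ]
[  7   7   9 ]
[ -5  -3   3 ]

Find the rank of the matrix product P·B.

First compute PB:
[[-17,  25,  63],
 [-30, -10,  -6]]
Now row reduce the product.
R2 ← R2 − (30/17)·R1: [0, -920/17, -1992/17]
2 nonzero rows, so rank(PB) = 2.

2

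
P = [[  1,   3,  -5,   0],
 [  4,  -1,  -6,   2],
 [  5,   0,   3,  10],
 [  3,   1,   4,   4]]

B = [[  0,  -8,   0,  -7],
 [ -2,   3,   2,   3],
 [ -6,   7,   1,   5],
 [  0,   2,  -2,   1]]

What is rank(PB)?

4

First compute PB:
[[ 24, -34,   1, -23],
 [ 38, -73, -12, -59],
 [-18,   1, -17, -10],
 [-26,  15,  -2,   6]]
Now row reduce the product.
R2 ← R2 − (19/12)·R1: [0, -115/6, -163/12, -271/12]
R3 ← R3 + (3/4)·R1: [0, -49/2, -65/4, -109/4]
R4 ← R4 + (13/12)·R1: [0, -131/6, -11/12, -227/12]
R3 ← R3 − (147/115)·R2: [0, 0, 128/115, 186/115]
R4 ← R4 − (131/115)·R2: [0, 0, 1674/115, 783/115]
R4 ← R4 − (837/64)·R3: [0, 0, 0, -459/32]
4 nonzero rows, so rank(PB) = 4.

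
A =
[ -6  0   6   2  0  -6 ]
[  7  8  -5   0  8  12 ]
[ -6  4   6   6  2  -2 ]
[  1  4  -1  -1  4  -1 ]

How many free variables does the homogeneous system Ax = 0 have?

Row reduce to echelon form.
R2 ← R2 + (7/6)·R1: [0, 8, 2, 7/3, 8, 5]
R3 ← R3 − R1: [0, 4, 0, 4, 2, 4]
R4 ← R4 + (1/6)·R1: [0, 4, 0, -2/3, 4, -2]
R3 ← R3 − (1/2)·R2: [0, 0, -1, 17/6, -2, 3/2]
R4 ← R4 − (1/2)·R2: [0, 0, -1, -11/6, 0, -9/2]
R4 ← R4 − R3: [0, 0, 0, -14/3, 2, -6]
4 nonzero rows, so rank(A) = 4.
A has 6 columns; by rank–nullity, nullity = 6 − 4 = 2.

2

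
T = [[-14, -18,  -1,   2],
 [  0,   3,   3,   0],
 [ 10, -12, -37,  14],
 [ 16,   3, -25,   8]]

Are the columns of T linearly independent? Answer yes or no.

Row reduce T to echelon form.
R3 ← R3 + (5/7)·R1: [0, -174/7, -264/7, 108/7]
R4 ← R4 + (8/7)·R1: [0, -123/7, -183/7, 72/7]
R3 ← R3 + (58/7)·R2: [0, 0, -90/7, 108/7]
R4 ← R4 + (41/7)·R2: [0, 0, -60/7, 72/7]
R4 ← R4 − (2/3)·R3: [0, 0, 0, 0]
3 pivots among 4 columns.
Only 3 < 4 pivot columns, so the columns are linearly dependent.

no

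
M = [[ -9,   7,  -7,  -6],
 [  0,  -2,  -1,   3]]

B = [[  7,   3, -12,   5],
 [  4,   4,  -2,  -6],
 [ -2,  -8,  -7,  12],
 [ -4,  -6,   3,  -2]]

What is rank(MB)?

2

First compute MB:
[[  3,  93, 125, -159],
 [-18, -18,  20,  -6]]
Now row reduce the product.
R2 ← R2 + (6)·R1: [0, 540, 770, -960]
2 nonzero rows, so rank(MB) = 2.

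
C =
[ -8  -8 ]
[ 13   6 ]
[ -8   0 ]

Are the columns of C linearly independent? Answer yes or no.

Row reduce C to echelon form.
R2 ← R2 + (13/8)·R1: [0, -7]
R3 ← R3 − R1: [0, 8]
R3 ← R3 + (8/7)·R2: [0, 0]
2 pivots among 2 columns.
Every column is a pivot column, so the columns are linearly independent.

yes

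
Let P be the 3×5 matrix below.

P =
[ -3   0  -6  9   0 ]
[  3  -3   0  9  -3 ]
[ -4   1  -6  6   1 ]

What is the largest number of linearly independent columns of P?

Row reduce to echelon form.
R2 ← R2 + R1: [0, -3, -6, 18, -3]
R3 ← R3 − (4/3)·R1: [0, 1, 2, -6, 1]
R3 ← R3 + (1/3)·R2: [0, 0, 0, 0, 0]
Echelon form has 2 nonzero rows, so rank(P) = 2.
The rank gives the maximum number of linearly independent columns: 2.

2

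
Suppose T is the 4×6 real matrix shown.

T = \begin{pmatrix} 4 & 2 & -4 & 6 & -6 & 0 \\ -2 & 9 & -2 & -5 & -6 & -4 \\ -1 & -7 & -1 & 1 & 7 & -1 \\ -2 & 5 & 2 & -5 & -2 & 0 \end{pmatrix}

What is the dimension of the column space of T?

4

Row reduce to echelon form.
R2 ← R2 + (1/2)·R1: [0, 10, -4, -2, -9, -4]
R3 ← R3 + (1/4)·R1: [0, -13/2, -2, 5/2, 11/2, -1]
R4 ← R4 + (1/2)·R1: [0, 6, 0, -2, -5, 0]
R3 ← R3 + (13/20)·R2: [0, 0, -23/5, 6/5, -7/20, -18/5]
R4 ← R4 − (3/5)·R2: [0, 0, 12/5, -4/5, 2/5, 12/5]
R4 ← R4 + (12/23)·R3: [0, 0, 0, -4/23, 5/23, 12/23]
Echelon form has 4 nonzero rows, so rank(T) = 4.
The column space has dimension equal to the rank: 4.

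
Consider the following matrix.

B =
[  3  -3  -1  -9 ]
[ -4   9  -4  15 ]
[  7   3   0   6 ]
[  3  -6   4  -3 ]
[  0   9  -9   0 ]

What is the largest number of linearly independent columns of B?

Row reduce to echelon form.
R2 ← R2 + (4/3)·R1: [0, 5, -16/3, 3]
R3 ← R3 − (7/3)·R1: [0, 10, 7/3, 27]
R4 ← R4 − R1: [0, -3, 5, 6]
R3 ← R3 − (2)·R2: [0, 0, 13, 21]
R4 ← R4 + (3/5)·R2: [0, 0, 9/5, 39/5]
R5 ← R5 − (9/5)·R2: [0, 0, 3/5, -27/5]
R4 ← R4 − (9/65)·R3: [0, 0, 0, 318/65]
R5 ← R5 − (3/65)·R3: [0, 0, 0, -414/65]
R5 ← R5 + (69/53)·R4: [0, 0, 0, 0]
Echelon form has 4 nonzero rows, so rank(B) = 4.
The rank gives the maximum number of linearly independent columns: 4.

4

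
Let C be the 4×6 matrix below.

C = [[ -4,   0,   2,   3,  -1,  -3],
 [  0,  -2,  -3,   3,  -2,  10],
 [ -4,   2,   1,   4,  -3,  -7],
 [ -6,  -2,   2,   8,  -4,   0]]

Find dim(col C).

4

Row reduce to echelon form.
R3 ← R3 − R1: [0, 2, -1, 1, -2, -4]
R4 ← R4 − (3/2)·R1: [0, -2, -1, 7/2, -5/2, 9/2]
R3 ← R3 + R2: [0, 0, -4, 4, -4, 6]
R4 ← R4 − R2: [0, 0, 2, 1/2, -1/2, -11/2]
R4 ← R4 + (1/2)·R3: [0, 0, 0, 5/2, -5/2, -5/2]
Echelon form has 4 nonzero rows, so rank(C) = 4.
The column space has dimension equal to the rank: 4.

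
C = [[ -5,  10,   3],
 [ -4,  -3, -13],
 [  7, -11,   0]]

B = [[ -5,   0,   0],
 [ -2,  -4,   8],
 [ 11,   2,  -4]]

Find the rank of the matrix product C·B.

2

First compute CB:
[[ 38, -34,  68],
 [-117, -14,  28],
 [-13,  44, -88]]
Now row reduce the product.
R2 ← R2 + (117/38)·R1: [0, -2255/19, 4510/19]
R3 ← R3 + (13/38)·R1: [0, 615/19, -1230/19]
R3 ← R3 + (3/11)·R2: [0, 0, 0]
2 nonzero rows, so rank(CB) = 2.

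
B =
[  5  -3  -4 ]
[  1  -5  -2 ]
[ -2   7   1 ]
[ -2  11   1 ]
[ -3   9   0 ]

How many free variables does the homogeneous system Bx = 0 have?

Row reduce to echelon form.
R2 ← R2 − (1/5)·R1: [0, -22/5, -6/5]
R3 ← R3 + (2/5)·R1: [0, 29/5, -3/5]
R4 ← R4 + (2/5)·R1: [0, 49/5, -3/5]
R5 ← R5 + (3/5)·R1: [0, 36/5, -12/5]
R3 ← R3 + (29/22)·R2: [0, 0, -24/11]
R4 ← R4 + (49/22)·R2: [0, 0, -36/11]
R5 ← R5 + (18/11)·R2: [0, 0, -48/11]
R4 ← R4 − (3/2)·R3: [0, 0, 0]
R5 ← R5 − (2)·R3: [0, 0, 0]
3 nonzero rows, so rank(B) = 3.
B has 3 columns; by rank–nullity, nullity = 3 − 3 = 0.

0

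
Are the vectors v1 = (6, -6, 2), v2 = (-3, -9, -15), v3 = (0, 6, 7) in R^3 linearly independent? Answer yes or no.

no

Form the matrix with these vectors as rows and row reduce.
R2 ← R2 + (1/2)·R1: [0, -12, -14]
R3 ← R3 + (1/2)·R2: [0, 0, 0]
2 nonzero rows, so the 3 vectors span a space of dimension 2.
Since 2 < 3, the vectors are linearly dependent.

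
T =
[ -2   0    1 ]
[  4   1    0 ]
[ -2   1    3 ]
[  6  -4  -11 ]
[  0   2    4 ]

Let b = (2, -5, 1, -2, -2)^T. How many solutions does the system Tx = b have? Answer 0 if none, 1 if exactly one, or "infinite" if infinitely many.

infinite

Row reduce the augmented matrix [T | b].
R2 ← R2 + (2)·R1: [0, 1, 2, -1]
R3 ← R3 − R1: [0, 1, 2, -1]
R4 ← R4 + (3)·R1: [0, -4, -8, 4]
R3 ← R3 − R2: [0, 0, 0, 0]
R4 ← R4 + (4)·R2: [0, 0, 0, 0]
R5 ← R5 − (2)·R2: [0, 0, 0, 0]
The echelon form has 2 nonzero rows, and every pivot lies in the first 3 columns, so rank(T) = rank([T|b]) = 2.
The system is consistent.
rank = 2 < 3 unknowns, so there are infinitely many solutions.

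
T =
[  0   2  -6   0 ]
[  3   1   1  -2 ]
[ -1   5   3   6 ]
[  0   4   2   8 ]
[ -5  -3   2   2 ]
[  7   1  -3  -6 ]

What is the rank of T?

Row reduce to echelon form.
Swap R1 ↔ R2
R3 ← R3 + (1/3)·R1: [0, 16/3, 10/3, 16/3]
R5 ← R5 + (5/3)·R1: [0, -4/3, 11/3, -4/3]
R6 ← R6 − (7/3)·R1: [0, -4/3, -16/3, -4/3]
R3 ← R3 − (8/3)·R2: [0, 0, 58/3, 16/3]
R4 ← R4 − (2)·R2: [0, 0, 14, 8]
R5 ← R5 + (2/3)·R2: [0, 0, -1/3, -4/3]
R6 ← R6 + (2/3)·R2: [0, 0, -28/3, -4/3]
R4 ← R4 − (21/29)·R3: [0, 0, 0, 120/29]
R5 ← R5 + (1/58)·R3: [0, 0, 0, -36/29]
R6 ← R6 + (14/29)·R3: [0, 0, 0, 36/29]
R5 ← R5 + (3/10)·R4: [0, 0, 0, 0]
R6 ← R6 − (3/10)·R4: [0, 0, 0, 0]
Echelon form has 4 nonzero rows, so rank(T) = 4.

4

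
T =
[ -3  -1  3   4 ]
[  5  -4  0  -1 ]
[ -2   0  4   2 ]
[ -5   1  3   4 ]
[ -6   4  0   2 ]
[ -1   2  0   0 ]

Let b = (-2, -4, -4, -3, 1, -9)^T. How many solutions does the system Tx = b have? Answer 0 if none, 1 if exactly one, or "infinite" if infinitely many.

Row reduce the augmented matrix [T | b].
R2 ← R2 + (5/3)·R1: [0, -17/3, 5, 17/3, -22/3]
R3 ← R3 − (2/3)·R1: [0, 2/3, 2, -2/3, -8/3]
R4 ← R4 − (5/3)·R1: [0, 8/3, -2, -8/3, 1/3]
R5 ← R5 − (2)·R1: [0, 6, -6, -6, 5]
R6 ← R6 − (1/3)·R1: [0, 7/3, -1, -4/3, -25/3]
R3 ← R3 + (2/17)·R2: [0, 0, 44/17, 0, -60/17]
R4 ← R4 + (8/17)·R2: [0, 0, 6/17, 0, -53/17]
R5 ← R5 + (18/17)·R2: [0, 0, -12/17, 0, -47/17]
R6 ← R6 + (7/17)·R2: [0, 0, 18/17, 1, -193/17]
R4 ← R4 − (3/22)·R3: [0, 0, 0, 0, -29/11]
R5 ← R5 + (3/11)·R3: [0, 0, 0, 0, -41/11]
R6 ← R6 − (9/22)·R3: [0, 0, 0, 1, -109/11]
Swap R4 ↔ R6
R6 ← R6 − (29/41)·R5: [0, 0, 0, 0, 0]
The echelon form has 5 nonzero rows; the last pivot sits in the augmented column, so rank(T) = 4 but rank([T|b]) = 5.
Since the ranks differ, the system is inconsistent.
It has no solutions.

0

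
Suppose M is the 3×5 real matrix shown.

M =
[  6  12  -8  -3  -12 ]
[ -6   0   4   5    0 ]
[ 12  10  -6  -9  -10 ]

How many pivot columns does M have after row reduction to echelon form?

Row reduce to echelon form.
R2 ← R2 + R1: [0, 12, -4, 2, -12]
R3 ← R3 − (2)·R1: [0, -14, 10, -3, 14]
R3 ← R3 + (7/6)·R2: [0, 0, 16/3, -2/3, 0]
Echelon form has 3 nonzero rows, so rank(M) = 3.
Each nonzero row contributes one pivot column: 3 pivot columns.

3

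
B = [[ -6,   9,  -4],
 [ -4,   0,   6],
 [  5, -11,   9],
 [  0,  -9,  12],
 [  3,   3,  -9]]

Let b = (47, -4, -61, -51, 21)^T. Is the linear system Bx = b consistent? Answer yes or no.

Row reduce the augmented matrix [B | b].
R2 ← R2 − (2/3)·R1: [0, -6, 26/3, -106/3]
R3 ← R3 + (5/6)·R1: [0, -7/2, 17/3, -131/6]
R5 ← R5 + (1/2)·R1: [0, 15/2, -11, 89/2]
R3 ← R3 − (7/12)·R2: [0, 0, 11/18, -11/9]
R4 ← R4 − (3/2)·R2: [0, 0, -1, 2]
R5 ← R5 + (5/4)·R2: [0, 0, -1/6, 1/3]
R4 ← R4 + (18/11)·R3: [0, 0, 0, 0]
R5 ← R5 + (3/11)·R3: [0, 0, 0, 0]
The echelon form has 3 nonzero rows, and every pivot lies in the first 3 columns, so rank(B) = rank([B|b]) = 3.
The system is consistent.

yes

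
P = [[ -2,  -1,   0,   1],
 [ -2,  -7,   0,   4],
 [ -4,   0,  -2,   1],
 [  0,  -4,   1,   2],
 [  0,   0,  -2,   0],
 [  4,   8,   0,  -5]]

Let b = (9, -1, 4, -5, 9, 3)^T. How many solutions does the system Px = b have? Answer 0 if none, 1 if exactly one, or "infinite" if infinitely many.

0

Row reduce the augmented matrix [P | b].
R2 ← R2 − R1: [0, -6, 0, 3, -10]
R3 ← R3 − (2)·R1: [0, 2, -2, -1, -14]
R6 ← R6 + (2)·R1: [0, 6, 0, -3, 21]
R3 ← R3 + (1/3)·R2: [0, 0, -2, 0, -52/3]
R4 ← R4 − (2/3)·R2: [0, 0, 1, 0, 5/3]
R6 ← R6 + R2: [0, 0, 0, 0, 11]
R4 ← R4 + (1/2)·R3: [0, 0, 0, 0, -7]
R5 ← R5 − R3: [0, 0, 0, 0, 79/3]
R5 ← R5 + (79/21)·R4: [0, 0, 0, 0, 0]
R6 ← R6 + (11/7)·R4: [0, 0, 0, 0, 0]
The echelon form has 4 nonzero rows; the last pivot sits in the augmented column, so rank(P) = 3 but rank([P|b]) = 4.
Since the ranks differ, the system is inconsistent.
It has no solutions.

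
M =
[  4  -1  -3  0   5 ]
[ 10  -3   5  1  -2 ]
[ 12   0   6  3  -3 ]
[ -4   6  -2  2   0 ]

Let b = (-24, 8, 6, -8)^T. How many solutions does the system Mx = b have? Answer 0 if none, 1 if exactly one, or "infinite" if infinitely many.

infinite

Row reduce the augmented matrix [M | b].
R2 ← R2 − (5/2)·R1: [0, -1/2, 25/2, 1, -29/2, 68]
R3 ← R3 − (3)·R1: [0, 3, 15, 3, -18, 78]
R4 ← R4 + R1: [0, 5, -5, 2, 5, -32]
R3 ← R3 + (6)·R2: [0, 0, 90, 9, -105, 486]
R4 ← R4 + (10)·R2: [0, 0, 120, 12, -140, 648]
R4 ← R4 − (4/3)·R3: [0, 0, 0, 0, 0, 0]
The echelon form has 3 nonzero rows, and every pivot lies in the first 5 columns, so rank(M) = rank([M|b]) = 3.
The system is consistent.
rank = 3 < 5 unknowns, so there are infinitely many solutions.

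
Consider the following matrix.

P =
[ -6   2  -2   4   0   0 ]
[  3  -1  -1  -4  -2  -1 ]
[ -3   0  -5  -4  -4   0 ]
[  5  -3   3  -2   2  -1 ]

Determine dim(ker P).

Row reduce to echelon form.
R2 ← R2 + (1/2)·R1: [0, 0, -2, -2, -2, -1]
R3 ← R3 − (1/2)·R1: [0, -1, -4, -6, -4, 0]
R4 ← R4 + (5/6)·R1: [0, -4/3, 4/3, 4/3, 2, -1]
Swap R2 ↔ R3
R4 ← R4 − (4/3)·R2: [0, 0, 20/3, 28/3, 22/3, -1]
R4 ← R4 + (10/3)·R3: [0, 0, 0, 8/3, 2/3, -13/3]
4 nonzero rows, so rank(P) = 4.
P has 6 columns; by rank–nullity, nullity = 6 − 4 = 2.

2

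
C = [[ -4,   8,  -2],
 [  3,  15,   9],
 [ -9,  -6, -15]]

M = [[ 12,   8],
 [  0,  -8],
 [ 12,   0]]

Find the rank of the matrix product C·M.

2

First compute CM:
[[-72, -96],
 [144, -96],
 [-288, -24]]
Now row reduce the product.
R2 ← R2 + (2)·R1: [0, -288]
R3 ← R3 − (4)·R1: [0, 360]
R3 ← R3 + (5/4)·R2: [0, 0]
2 nonzero rows, so rank(CM) = 2.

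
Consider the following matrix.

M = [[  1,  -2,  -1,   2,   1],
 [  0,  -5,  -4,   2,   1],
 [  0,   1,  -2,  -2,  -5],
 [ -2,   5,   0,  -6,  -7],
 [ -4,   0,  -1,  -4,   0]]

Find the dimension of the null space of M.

2

Row reduce to echelon form.
R4 ← R4 + (2)·R1: [0, 1, -2, -2, -5]
R5 ← R5 + (4)·R1: [0, -8, -5, 4, 4]
R3 ← R3 + (1/5)·R2: [0, 0, -14/5, -8/5, -24/5]
R4 ← R4 + (1/5)·R2: [0, 0, -14/5, -8/5, -24/5]
R5 ← R5 − (8/5)·R2: [0, 0, 7/5, 4/5, 12/5]
R4 ← R4 − R3: [0, 0, 0, 0, 0]
R5 ← R5 + (1/2)·R3: [0, 0, 0, 0, 0]
3 nonzero rows, so rank(M) = 3.
M has 5 columns; by rank–nullity, nullity = 5 − 3 = 2.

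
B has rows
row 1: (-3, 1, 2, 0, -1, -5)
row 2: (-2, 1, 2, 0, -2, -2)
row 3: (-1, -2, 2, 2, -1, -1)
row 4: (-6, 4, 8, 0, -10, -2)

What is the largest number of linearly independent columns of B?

3

Row reduce to echelon form.
R2 ← R2 − (2/3)·R1: [0, 1/3, 2/3, 0, -4/3, 4/3]
R3 ← R3 − (1/3)·R1: [0, -7/3, 4/3, 2, -2/3, 2/3]
R4 ← R4 − (2)·R1: [0, 2, 4, 0, -8, 8]
R3 ← R3 + (7)·R2: [0, 0, 6, 2, -10, 10]
R4 ← R4 − (6)·R2: [0, 0, 0, 0, 0, 0]
Echelon form has 3 nonzero rows, so rank(B) = 3.
The rank gives the maximum number of linearly independent columns: 3.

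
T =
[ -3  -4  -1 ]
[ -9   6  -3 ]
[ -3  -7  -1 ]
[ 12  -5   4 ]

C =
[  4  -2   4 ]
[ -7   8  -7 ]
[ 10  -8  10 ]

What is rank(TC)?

2

First compute TC:
[[  6, -18,   6],
 [-108,  90, -108],
 [ 27, -42,  27],
 [123, -96, 123]]
Now row reduce the product.
R2 ← R2 + (18)·R1: [0, -234, 0]
R3 ← R3 − (9/2)·R1: [0, 39, 0]
R4 ← R4 − (41/2)·R1: [0, 273, 0]
R3 ← R3 + (1/6)·R2: [0, 0, 0]
R4 ← R4 + (7/6)·R2: [0, 0, 0]
2 nonzero rows, so rank(TC) = 2.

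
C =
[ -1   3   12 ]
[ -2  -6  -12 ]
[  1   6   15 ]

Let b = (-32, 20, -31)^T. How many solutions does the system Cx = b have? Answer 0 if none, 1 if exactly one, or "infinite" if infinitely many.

infinite

Row reduce the augmented matrix [C | b].
R2 ← R2 − (2)·R1: [0, -12, -36, 84]
R3 ← R3 + R1: [0, 9, 27, -63]
R3 ← R3 + (3/4)·R2: [0, 0, 0, 0]
The echelon form has 2 nonzero rows, and every pivot lies in the first 3 columns, so rank(C) = rank([C|b]) = 2.
The system is consistent.
rank = 2 < 3 unknowns, so there are infinitely many solutions.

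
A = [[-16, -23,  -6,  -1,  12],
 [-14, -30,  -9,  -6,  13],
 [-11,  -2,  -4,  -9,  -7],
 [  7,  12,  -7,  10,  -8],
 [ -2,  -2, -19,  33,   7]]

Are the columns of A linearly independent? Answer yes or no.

yes

Row reduce A to echelon form.
R2 ← R2 − (7/8)·R1: [0, -79/8, -15/4, -41/8, 5/2]
R3 ← R3 − (11/16)·R1: [0, 221/16, 1/8, -133/16, -61/4]
R4 ← R4 + (7/16)·R1: [0, 31/16, -77/8, 153/16, -11/4]
R5 ← R5 − (1/8)·R1: [0, 7/8, -73/4, 265/8, 11/2]
R3 ← R3 + (221/158)·R2: [0, 0, -809/158, -1223/79, -1857/158]
R4 ← R4 + (31/158)·R2: [0, 0, -1637/158, 676/79, -357/158]
R5 ← R5 + (7/79)·R2: [0, 0, -1468/79, 2581/79, 452/79]
R4 ← R4 − (1637/809)·R3: [0, 0, 0, 32265/809, 17412/809]
R5 ← R5 − (2936/809)·R3: [0, 0, 0, 71883/809, 39136/809]
R5 ← R5 − (7987/3585)·R4: [0, 0, 0, 0, 508/1195]
5 pivots among 5 columns.
Every column is a pivot column, so the columns are linearly independent.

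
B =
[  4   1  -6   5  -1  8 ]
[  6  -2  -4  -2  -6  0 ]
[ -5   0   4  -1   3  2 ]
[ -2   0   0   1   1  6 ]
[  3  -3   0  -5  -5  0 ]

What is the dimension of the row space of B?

Row reduce to echelon form.
R2 ← R2 − (3/2)·R1: [0, -7/2, 5, -19/2, -9/2, -12]
R3 ← R3 + (5/4)·R1: [0, 5/4, -7/2, 21/4, 7/4, 12]
R4 ← R4 + (1/2)·R1: [0, 1/2, -3, 7/2, 1/2, 10]
R5 ← R5 − (3/4)·R1: [0, -15/4, 9/2, -35/4, -17/4, -6]
R3 ← R3 + (5/14)·R2: [0, 0, -12/7, 13/7, 1/7, 54/7]
R4 ← R4 + (1/7)·R2: [0, 0, -16/7, 15/7, -1/7, 58/7]
R5 ← R5 − (15/14)·R2: [0, 0, -6/7, 10/7, 4/7, 48/7]
R4 ← R4 − (4/3)·R3: [0, 0, 0, -1/3, -1/3, -2]
R5 ← R5 − (1/2)·R3: [0, 0, 0, 1/2, 1/2, 3]
R5 ← R5 + (3/2)·R4: [0, 0, 0, 0, 0, 0]
Echelon form has 4 nonzero rows, so rank(B) = 4.
The row space has dimension equal to the rank: 4.

4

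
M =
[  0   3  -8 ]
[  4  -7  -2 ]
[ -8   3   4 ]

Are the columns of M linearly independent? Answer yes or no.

Row reduce M to echelon form.
Swap R1 ↔ R2
R3 ← R3 + (2)·R1: [0, -11, 0]
R3 ← R3 + (11/3)·R2: [0, 0, -88/3]
3 pivots among 3 columns.
Every column is a pivot column, so the columns are linearly independent.

yes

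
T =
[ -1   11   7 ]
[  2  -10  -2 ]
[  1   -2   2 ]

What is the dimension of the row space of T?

2

Row reduce to echelon form.
R2 ← R2 + (2)·R1: [0, 12, 12]
R3 ← R3 + R1: [0, 9, 9]
R3 ← R3 − (3/4)·R2: [0, 0, 0]
Echelon form has 2 nonzero rows, so rank(T) = 2.
The row space has dimension equal to the rank: 2.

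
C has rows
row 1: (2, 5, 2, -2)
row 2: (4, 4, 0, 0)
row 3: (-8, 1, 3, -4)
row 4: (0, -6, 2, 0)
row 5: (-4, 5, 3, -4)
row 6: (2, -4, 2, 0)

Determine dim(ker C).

1

Row reduce to echelon form.
R2 ← R2 − (2)·R1: [0, -6, -4, 4]
R3 ← R3 + (4)·R1: [0, 21, 11, -12]
R5 ← R5 + (2)·R1: [0, 15, 7, -8]
R6 ← R6 − R1: [0, -9, 0, 2]
R3 ← R3 + (7/2)·R2: [0, 0, -3, 2]
R4 ← R4 − R2: [0, 0, 6, -4]
R5 ← R5 + (5/2)·R2: [0, 0, -3, 2]
R6 ← R6 − (3/2)·R2: [0, 0, 6, -4]
R4 ← R4 + (2)·R3: [0, 0, 0, 0]
R5 ← R5 − R3: [0, 0, 0, 0]
R6 ← R6 + (2)·R3: [0, 0, 0, 0]
3 nonzero rows, so rank(C) = 3.
C has 4 columns; by rank–nullity, nullity = 4 − 3 = 1.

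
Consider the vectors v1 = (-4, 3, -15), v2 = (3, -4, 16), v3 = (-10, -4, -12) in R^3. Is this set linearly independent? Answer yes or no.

Form the matrix with these vectors as rows and row reduce.
R2 ← R2 + (3/4)·R1: [0, -7/4, 19/4]
R3 ← R3 − (5/2)·R1: [0, -23/2, 51/2]
R3 ← R3 − (46/7)·R2: [0, 0, -40/7]
3 nonzero rows, so the 3 vectors span a space of dimension 3.
Since 3 = 3, the vectors are linearly independent.

yes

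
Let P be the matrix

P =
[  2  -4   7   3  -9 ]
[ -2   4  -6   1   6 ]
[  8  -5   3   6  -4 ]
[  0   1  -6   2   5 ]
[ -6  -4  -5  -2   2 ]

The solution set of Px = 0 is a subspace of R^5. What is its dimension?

0

Row reduce to echelon form.
R2 ← R2 + R1: [0, 0, 1, 4, -3]
R3 ← R3 − (4)·R1: [0, 11, -25, -6, 32]
R5 ← R5 + (3)·R1: [0, -16, 16, 7, -25]
Swap R2 ↔ R3
R4 ← R4 − (1/11)·R2: [0, 0, -41/11, 28/11, 23/11]
R5 ← R5 + (16/11)·R2: [0, 0, -224/11, -19/11, 237/11]
R4 ← R4 + (41/11)·R3: [0, 0, 0, 192/11, -100/11]
R5 ← R5 + (224/11)·R3: [0, 0, 0, 877/11, -435/11]
R5 ← R5 − (877/192)·R4: [0, 0, 0, 0, 95/48]
5 nonzero rows, so rank(P) = 5.
P has 5 columns; by rank–nullity, nullity = 5 − 5 = 0.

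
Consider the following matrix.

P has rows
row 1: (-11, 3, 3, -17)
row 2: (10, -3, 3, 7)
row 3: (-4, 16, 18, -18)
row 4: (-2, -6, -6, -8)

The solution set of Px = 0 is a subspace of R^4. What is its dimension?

0

Row reduce to echelon form.
R2 ← R2 + (10/11)·R1: [0, -3/11, 63/11, -93/11]
R3 ← R3 − (4/11)·R1: [0, 164/11, 186/11, -130/11]
R4 ← R4 − (2/11)·R1: [0, -72/11, -72/11, -54/11]
R3 ← R3 + (164/3)·R2: [0, 0, 330, -474]
R4 ← R4 − (24)·R2: [0, 0, -144, 198]
R4 ← R4 + (24/55)·R3: [0, 0, 0, -486/55]
4 nonzero rows, so rank(P) = 4.
P has 4 columns; by rank–nullity, nullity = 4 − 4 = 0.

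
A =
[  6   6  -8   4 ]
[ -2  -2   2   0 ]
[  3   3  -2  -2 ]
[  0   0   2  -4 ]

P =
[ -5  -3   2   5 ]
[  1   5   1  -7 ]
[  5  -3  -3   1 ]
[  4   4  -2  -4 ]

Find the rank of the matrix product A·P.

2

First compute AP:
[[-48,  52,  34, -36],
 [ 18, -10, -12,   6],
 [-30,   4,  19,   0],
 [ -6, -22,   2,  18]]
Now row reduce the product.
R2 ← R2 + (3/8)·R1: [0, 19/2, 3/4, -15/2]
R3 ← R3 − (5/8)·R1: [0, -57/2, -9/4, 45/2]
R4 ← R4 − (1/8)·R1: [0, -57/2, -9/4, 45/2]
R3 ← R3 + (3)·R2: [0, 0, 0, 0]
R4 ← R4 + (3)·R2: [0, 0, 0, 0]
2 nonzero rows, so rank(AP) = 2.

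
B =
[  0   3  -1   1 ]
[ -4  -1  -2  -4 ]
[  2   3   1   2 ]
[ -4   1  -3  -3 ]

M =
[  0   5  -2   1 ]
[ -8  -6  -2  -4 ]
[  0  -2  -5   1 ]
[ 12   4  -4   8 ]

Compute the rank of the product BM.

First compute BM:
[[-12, -12,  -5,  -5],
 [-40, -26,  36, -34],
 [  0,  -2, -23,   7],
 [-44, -32,  33, -35]]
Now row reduce the product.
R2 ← R2 − (10/3)·R1: [0, 14, 158/3, -52/3]
R4 ← R4 − (11/3)·R1: [0, 12, 154/3, -50/3]
R3 ← R3 + (1/7)·R2: [0, 0, -325/21, 95/21]
R4 ← R4 − (6/7)·R2: [0, 0, 130/21, -38/21]
R4 ← R4 + (2/5)·R3: [0, 0, 0, 0]
3 nonzero rows, so rank(BM) = 3.

3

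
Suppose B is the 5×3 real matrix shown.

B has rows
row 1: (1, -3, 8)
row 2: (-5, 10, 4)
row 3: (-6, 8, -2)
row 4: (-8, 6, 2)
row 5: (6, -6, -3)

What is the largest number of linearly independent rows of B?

Row reduce to echelon form.
R2 ← R2 + (5)·R1: [0, -5, 44]
R3 ← R3 + (6)·R1: [0, -10, 46]
R4 ← R4 + (8)·R1: [0, -18, 66]
R5 ← R5 − (6)·R1: [0, 12, -51]
R3 ← R3 − (2)·R2: [0, 0, -42]
R4 ← R4 − (18/5)·R2: [0, 0, -462/5]
R5 ← R5 + (12/5)·R2: [0, 0, 273/5]
R4 ← R4 − (11/5)·R3: [0, 0, 0]
R5 ← R5 + (13/10)·R3: [0, 0, 0]
Echelon form has 3 nonzero rows, so rank(B) = 3.
The rank gives the maximum number of linearly independent rows: 3.

3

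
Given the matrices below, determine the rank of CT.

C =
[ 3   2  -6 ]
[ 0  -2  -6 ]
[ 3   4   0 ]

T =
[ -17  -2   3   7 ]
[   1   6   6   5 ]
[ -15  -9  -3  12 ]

2

First compute CT:
[[ 41,  60,  39, -41],
 [ 88,  42,   6, -82],
 [-47,  18,  33,  41]]
Now row reduce the product.
R2 ← R2 − (88/41)·R1: [0, -3558/41, -3186/41, 6]
R3 ← R3 + (47/41)·R1: [0, 3558/41, 3186/41, -6]
R3 ← R3 + R2: [0, 0, 0, 0]
2 nonzero rows, so rank(CT) = 2.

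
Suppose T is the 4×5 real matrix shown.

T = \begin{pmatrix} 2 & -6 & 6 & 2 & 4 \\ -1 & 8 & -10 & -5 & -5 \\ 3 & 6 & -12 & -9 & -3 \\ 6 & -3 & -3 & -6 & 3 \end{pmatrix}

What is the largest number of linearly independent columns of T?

2

Row reduce to echelon form.
R2 ← R2 + (1/2)·R1: [0, 5, -7, -4, -3]
R3 ← R3 − (3/2)·R1: [0, 15, -21, -12, -9]
R4 ← R4 − (3)·R1: [0, 15, -21, -12, -9]
R3 ← R3 − (3)·R2: [0, 0, 0, 0, 0]
R4 ← R4 − (3)·R2: [0, 0, 0, 0, 0]
Echelon form has 2 nonzero rows, so rank(T) = 2.
The rank gives the maximum number of linearly independent columns: 2.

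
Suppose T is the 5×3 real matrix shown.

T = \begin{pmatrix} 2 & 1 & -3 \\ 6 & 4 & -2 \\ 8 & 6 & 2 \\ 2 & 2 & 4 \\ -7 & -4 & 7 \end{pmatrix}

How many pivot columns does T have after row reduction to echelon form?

2

Row reduce to echelon form.
R2 ← R2 − (3)·R1: [0, 1, 7]
R3 ← R3 − (4)·R1: [0, 2, 14]
R4 ← R4 − R1: [0, 1, 7]
R5 ← R5 + (7/2)·R1: [0, -1/2, -7/2]
R3 ← R3 − (2)·R2: [0, 0, 0]
R4 ← R4 − R2: [0, 0, 0]
R5 ← R5 + (1/2)·R2: [0, 0, 0]
Echelon form has 2 nonzero rows, so rank(T) = 2.
Each nonzero row contributes one pivot column: 2 pivot columns.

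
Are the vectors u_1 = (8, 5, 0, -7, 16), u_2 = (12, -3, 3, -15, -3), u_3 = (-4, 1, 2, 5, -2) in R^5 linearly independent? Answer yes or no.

yes

Form the matrix with these vectors as rows and row reduce.
R2 ← R2 − (3/2)·R1: [0, -21/2, 3, -9/2, -27]
R3 ← R3 + (1/2)·R1: [0, 7/2, 2, 3/2, 6]
R3 ← R3 + (1/3)·R2: [0, 0, 3, 0, -3]
3 nonzero rows, so the 3 vectors span a space of dimension 3.
Since 3 = 3, the vectors are linearly independent.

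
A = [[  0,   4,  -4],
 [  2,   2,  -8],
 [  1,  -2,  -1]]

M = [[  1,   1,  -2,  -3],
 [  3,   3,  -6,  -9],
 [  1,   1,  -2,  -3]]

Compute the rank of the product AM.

1

First compute AM:
[[  8,   8, -16, -24],
 [  0,   0,   0,   0],
 [ -6,  -6,  12,  18]]
Now row reduce the product.
R3 ← R3 + (3/4)·R1: [0, 0, 0, 0]
1 nonzero row, so rank(AM) = 1.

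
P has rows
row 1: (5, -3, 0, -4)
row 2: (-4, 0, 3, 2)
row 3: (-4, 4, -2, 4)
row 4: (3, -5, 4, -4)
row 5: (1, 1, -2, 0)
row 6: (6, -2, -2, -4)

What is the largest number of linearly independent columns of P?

Row reduce to echelon form.
R2 ← R2 + (4/5)·R1: [0, -12/5, 3, -6/5]
R3 ← R3 + (4/5)·R1: [0, 8/5, -2, 4/5]
R4 ← R4 − (3/5)·R1: [0, -16/5, 4, -8/5]
R5 ← R5 − (1/5)·R1: [0, 8/5, -2, 4/5]
R6 ← R6 − (6/5)·R1: [0, 8/5, -2, 4/5]
R3 ← R3 + (2/3)·R2: [0, 0, 0, 0]
R4 ← R4 − (4/3)·R2: [0, 0, 0, 0]
R5 ← R5 + (2/3)·R2: [0, 0, 0, 0]
R6 ← R6 + (2/3)·R2: [0, 0, 0, 0]
Echelon form has 2 nonzero rows, so rank(P) = 2.
The rank gives the maximum number of linearly independent columns: 2.

2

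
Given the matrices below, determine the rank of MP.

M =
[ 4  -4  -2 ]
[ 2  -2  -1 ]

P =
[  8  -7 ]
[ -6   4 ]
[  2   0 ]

First compute MP:
[[ 52, -44],
 [ 26, -22]]
Now row reduce the product.
R2 ← R2 − (1/2)·R1: [0, 0]
1 nonzero row, so rank(MP) = 1.

1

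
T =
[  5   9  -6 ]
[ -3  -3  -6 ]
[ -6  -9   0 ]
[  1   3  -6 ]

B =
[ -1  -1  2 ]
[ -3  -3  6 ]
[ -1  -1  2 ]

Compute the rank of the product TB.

First compute TB:
[[-26, -26,  52],
 [ 18,  18, -36],
 [ 33,  33, -66],
 [ -4,  -4,   8]]
Now row reduce the product.
R2 ← R2 + (9/13)·R1: [0, 0, 0]
R3 ← R3 + (33/26)·R1: [0, 0, 0]
R4 ← R4 − (2/13)·R1: [0, 0, 0]
1 nonzero row, so rank(TB) = 1.

1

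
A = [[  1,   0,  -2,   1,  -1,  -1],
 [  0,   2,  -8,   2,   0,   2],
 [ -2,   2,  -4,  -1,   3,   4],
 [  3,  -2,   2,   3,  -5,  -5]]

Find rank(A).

3

Row reduce to echelon form.
R3 ← R3 + (2)·R1: [0, 2, -8, 1, 1, 2]
R4 ← R4 − (3)·R1: [0, -2, 8, 0, -2, -2]
R3 ← R3 − R2: [0, 0, 0, -1, 1, 0]
R4 ← R4 + R2: [0, 0, 0, 2, -2, 0]
R4 ← R4 + (2)·R3: [0, 0, 0, 0, 0, 0]
Echelon form has 3 nonzero rows, so rank(A) = 3.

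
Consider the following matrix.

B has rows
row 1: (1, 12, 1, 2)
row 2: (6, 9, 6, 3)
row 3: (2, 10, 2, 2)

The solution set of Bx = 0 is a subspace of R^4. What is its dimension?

Row reduce to echelon form.
R2 ← R2 − (6)·R1: [0, -63, 0, -9]
R3 ← R3 − (2)·R1: [0, -14, 0, -2]
R3 ← R3 − (2/9)·R2: [0, 0, 0, 0]
2 nonzero rows, so rank(B) = 2.
B has 4 columns; by rank–nullity, nullity = 4 − 2 = 2.

2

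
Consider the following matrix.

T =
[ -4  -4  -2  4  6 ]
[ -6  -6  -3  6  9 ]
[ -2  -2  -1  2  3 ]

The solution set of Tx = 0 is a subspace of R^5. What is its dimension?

4

Row reduce to echelon form.
R2 ← R2 − (3/2)·R1: [0, 0, 0, 0, 0]
R3 ← R3 − (1/2)·R1: [0, 0, 0, 0, 0]
1 nonzero row, so rank(T) = 1.
T has 5 columns; by rank–nullity, nullity = 5 − 1 = 4.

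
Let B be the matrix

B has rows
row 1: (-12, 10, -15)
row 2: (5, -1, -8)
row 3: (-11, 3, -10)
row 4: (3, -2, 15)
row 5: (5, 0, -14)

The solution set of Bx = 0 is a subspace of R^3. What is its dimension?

Row reduce to echelon form.
R2 ← R2 + (5/12)·R1: [0, 19/6, -57/4]
R3 ← R3 − (11/12)·R1: [0, -37/6, 15/4]
R4 ← R4 + (1/4)·R1: [0, 1/2, 45/4]
R5 ← R5 + (5/12)·R1: [0, 25/6, -81/4]
R3 ← R3 + (37/19)·R2: [0, 0, -24]
R4 ← R4 − (3/19)·R2: [0, 0, 27/2]
R5 ← R5 − (25/19)·R2: [0, 0, -3/2]
R4 ← R4 + (9/16)·R3: [0, 0, 0]
R5 ← R5 − (1/16)·R3: [0, 0, 0]
3 nonzero rows, so rank(B) = 3.
B has 3 columns; by rank–nullity, nullity = 3 − 3 = 0.

0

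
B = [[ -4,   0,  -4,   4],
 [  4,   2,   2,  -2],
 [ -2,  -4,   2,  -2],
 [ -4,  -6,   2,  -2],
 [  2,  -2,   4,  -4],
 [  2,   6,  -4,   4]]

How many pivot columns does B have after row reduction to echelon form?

2

Row reduce to echelon form.
R2 ← R2 + R1: [0, 2, -2, 2]
R3 ← R3 − (1/2)·R1: [0, -4, 4, -4]
R4 ← R4 − R1: [0, -6, 6, -6]
R5 ← R5 + (1/2)·R1: [0, -2, 2, -2]
R6 ← R6 + (1/2)·R1: [0, 6, -6, 6]
R3 ← R3 + (2)·R2: [0, 0, 0, 0]
R4 ← R4 + (3)·R2: [0, 0, 0, 0]
R5 ← R5 + R2: [0, 0, 0, 0]
R6 ← R6 − (3)·R2: [0, 0, 0, 0]
Echelon form has 2 nonzero rows, so rank(B) = 2.
Each nonzero row contributes one pivot column: 2 pivot columns.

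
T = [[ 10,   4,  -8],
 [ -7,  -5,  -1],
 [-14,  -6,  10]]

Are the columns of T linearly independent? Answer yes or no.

Row reduce T to echelon form.
R2 ← R2 + (7/10)·R1: [0, -11/5, -33/5]
R3 ← R3 + (7/5)·R1: [0, -2/5, -6/5]
R3 ← R3 − (2/11)·R2: [0, 0, 0]
2 pivots among 3 columns.
Only 2 < 3 pivot columns, so the columns are linearly dependent.

no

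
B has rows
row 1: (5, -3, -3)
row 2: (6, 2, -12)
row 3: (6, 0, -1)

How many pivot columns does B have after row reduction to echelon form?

3

Row reduce to echelon form.
R2 ← R2 − (6/5)·R1: [0, 28/5, -42/5]
R3 ← R3 − (6/5)·R1: [0, 18/5, 13/5]
R3 ← R3 − (9/14)·R2: [0, 0, 8]
Echelon form has 3 nonzero rows, so rank(B) = 3.
Each nonzero row contributes one pivot column: 3 pivot columns.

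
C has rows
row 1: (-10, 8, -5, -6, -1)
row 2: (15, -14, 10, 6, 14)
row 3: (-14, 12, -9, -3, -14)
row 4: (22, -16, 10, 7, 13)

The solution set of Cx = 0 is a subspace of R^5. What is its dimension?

1

Row reduce to echelon form.
R2 ← R2 + (3/2)·R1: [0, -2, 5/2, -3, 25/2]
R3 ← R3 − (7/5)·R1: [0, 4/5, -2, 27/5, -63/5]
R4 ← R4 + (11/5)·R1: [0, 8/5, -1, -31/5, 54/5]
R3 ← R3 + (2/5)·R2: [0, 0, -1, 21/5, -38/5]
R4 ← R4 + (4/5)·R2: [0, 0, 1, -43/5, 104/5]
R4 ← R4 + R3: [0, 0, 0, -22/5, 66/5]
4 nonzero rows, so rank(C) = 4.
C has 5 columns; by rank–nullity, nullity = 5 − 4 = 1.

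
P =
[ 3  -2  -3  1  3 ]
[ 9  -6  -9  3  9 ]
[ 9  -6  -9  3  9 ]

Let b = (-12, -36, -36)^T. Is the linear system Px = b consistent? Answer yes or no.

Row reduce the augmented matrix [P | b].
R2 ← R2 − (3)·R1: [0, 0, 0, 0, 0, 0]
R3 ← R3 − (3)·R1: [0, 0, 0, 0, 0, 0]
The echelon form has 1 nonzero rows, and every pivot lies in the first 5 columns, so rank(P) = rank([P|b]) = 1.
The system is consistent.

yes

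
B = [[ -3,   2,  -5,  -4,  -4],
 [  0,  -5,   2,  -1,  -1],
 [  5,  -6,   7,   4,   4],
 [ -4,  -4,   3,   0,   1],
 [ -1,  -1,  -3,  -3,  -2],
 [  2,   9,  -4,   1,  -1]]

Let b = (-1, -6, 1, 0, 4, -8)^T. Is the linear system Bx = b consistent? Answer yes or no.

Row reduce the augmented matrix [B | b].
R3 ← R3 + (5/3)·R1: [0, -8/3, -4/3, -8/3, -8/3, -2/3]
R4 ← R4 − (4/3)·R1: [0, -20/3, 29/3, 16/3, 19/3, 4/3]
R5 ← R5 − (1/3)·R1: [0, -5/3, -4/3, -5/3, -2/3, 13/3]
R6 ← R6 + (2/3)·R1: [0, 31/3, -22/3, -5/3, -11/3, -26/3]
R3 ← R3 − (8/15)·R2: [0, 0, -12/5, -32/15, -32/15, 38/15]
R4 ← R4 − (4/3)·R2: [0, 0, 7, 20/3, 23/3, 28/3]
R5 ← R5 − (1/3)·R2: [0, 0, -2, -4/3, -1/3, 19/3]
R6 ← R6 + (31/15)·R2: [0, 0, -16/5, -56/15, -86/15, -316/15]
R4 ← R4 + (35/12)·R3: [0, 0, 0, 4/9, 13/9, 301/18]
R5 ← R5 − (5/6)·R3: [0, 0, 0, 4/9, 13/9, 38/9]
R6 ← R6 − (4/3)·R3: [0, 0, 0, -8/9, -26/9, -220/9]
R5 ← R5 − R4: [0, 0, 0, 0, 0, -25/2]
R6 ← R6 + (2)·R4: [0, 0, 0, 0, 0, 9]
R6 ← R6 + (18/25)·R5: [0, 0, 0, 0, 0, 0]
The echelon form has 5 nonzero rows; the last pivot sits in the augmented column, so rank(B) = 4 but rank([B|b]) = 5.
Since the ranks differ, the system is inconsistent.

no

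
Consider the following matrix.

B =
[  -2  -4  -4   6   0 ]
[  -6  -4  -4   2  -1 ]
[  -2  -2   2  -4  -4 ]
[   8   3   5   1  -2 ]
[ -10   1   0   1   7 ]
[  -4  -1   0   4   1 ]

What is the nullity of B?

Row reduce to echelon form.
R2 ← R2 − (3)·R1: [0, 8, 8, -16, -1]
R3 ← R3 − R1: [0, 2, 6, -10, -4]
R4 ← R4 + (4)·R1: [0, -13, -11, 25, -2]
R5 ← R5 − (5)·R1: [0, 21, 20, -29, 7]
R6 ← R6 − (2)·R1: [0, 7, 8, -8, 1]
R3 ← R3 − (1/4)·R2: [0, 0, 4, -6, -15/4]
R4 ← R4 + (13/8)·R2: [0, 0, 2, -1, -29/8]
R5 ← R5 − (21/8)·R2: [0, 0, -1, 13, 77/8]
R6 ← R6 − (7/8)·R2: [0, 0, 1, 6, 15/8]
R4 ← R4 − (1/2)·R3: [0, 0, 0, 2, -7/4]
R5 ← R5 + (1/4)·R3: [0, 0, 0, 23/2, 139/16]
R6 ← R6 − (1/4)·R3: [0, 0, 0, 15/2, 45/16]
R5 ← R5 − (23/4)·R4: [0, 0, 0, 0, 75/4]
R6 ← R6 − (15/4)·R4: [0, 0, 0, 0, 75/8]
R6 ← R6 − (1/2)·R5: [0, 0, 0, 0, 0]
5 nonzero rows, so rank(B) = 5.
B has 5 columns; by rank–nullity, nullity = 5 − 5 = 0.

0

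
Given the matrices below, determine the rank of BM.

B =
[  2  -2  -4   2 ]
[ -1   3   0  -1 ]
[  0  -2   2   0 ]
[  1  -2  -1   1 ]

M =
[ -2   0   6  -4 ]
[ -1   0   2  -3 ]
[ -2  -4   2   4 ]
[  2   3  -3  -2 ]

First compute BM:
[[ 10,  22,  -6, -22],
 [ -3,  -3,   3,  -3],
 [ -2,  -8,   0,  14],
 [  4,   7,  -3,  -4]]
Now row reduce the product.
R2 ← R2 + (3/10)·R1: [0, 18/5, 6/5, -48/5]
R3 ← R3 + (1/5)·R1: [0, -18/5, -6/5, 48/5]
R4 ← R4 − (2/5)·R1: [0, -9/5, -3/5, 24/5]
R3 ← R3 + R2: [0, 0, 0, 0]
R4 ← R4 + (1/2)·R2: [0, 0, 0, 0]
2 nonzero rows, so rank(BM) = 2.

2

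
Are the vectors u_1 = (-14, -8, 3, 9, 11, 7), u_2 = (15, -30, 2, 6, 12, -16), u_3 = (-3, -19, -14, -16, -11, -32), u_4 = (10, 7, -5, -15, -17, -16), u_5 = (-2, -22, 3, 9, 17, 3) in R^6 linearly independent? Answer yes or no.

yes

Form the matrix with these vectors as rows and row reduce.
R2 ← R2 + (15/14)·R1: [0, -270/7, 73/14, 219/14, 333/14, -17/2]
R3 ← R3 − (3/14)·R1: [0, -121/7, -205/14, -251/14, -187/14, -67/2]
R4 ← R4 + (5/7)·R1: [0, 9/7, -20/7, -60/7, -64/7, -11]
R5 ← R5 − (1/7)·R1: [0, -146/7, 18/7, 54/7, 108/7, 2]
R3 ← R3 − (121/270)·R2: [0, 0, -9169/540, -4489/180, -1441/60, -16033/540]
R4 ← R4 + (1/30)·R2: [0, 0, -161/60, -161/20, -167/20, -677/60]
R5 ← R5 − (73/135)·R2: [0, 0, -67/270, -67/90, 77/30, 1781/270]
R4 ← R4 − (1449/9169)·R3: [0, 0, 0, -37674/9169, -41761/9169, -60435/9169]
R5 ← R5 − (134/9169)·R3: [0, 0, 0, -3484/9169, 26752/9169, 64460/9169]
R5 ← R5 − (134/1449)·R4: [0, 0, 0, 0, 4838/1449, 1230/161]
5 nonzero rows, so the 5 vectors span a space of dimension 5.
Since 5 = 5, the vectors are linearly independent.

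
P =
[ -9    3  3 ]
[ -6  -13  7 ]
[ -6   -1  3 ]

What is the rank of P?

Row reduce to echelon form.
R2 ← R2 − (2/3)·R1: [0, -15, 5]
R3 ← R3 − (2/3)·R1: [0, -3, 1]
R3 ← R3 − (1/5)·R2: [0, 0, 0]
Echelon form has 2 nonzero rows, so rank(P) = 2.

2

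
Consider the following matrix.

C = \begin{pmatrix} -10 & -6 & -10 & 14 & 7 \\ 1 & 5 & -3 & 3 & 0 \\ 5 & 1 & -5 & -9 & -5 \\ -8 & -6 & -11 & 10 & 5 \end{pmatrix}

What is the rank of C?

Row reduce to echelon form.
R2 ← R2 + (1/10)·R1: [0, 22/5, -4, 22/5, 7/10]
R3 ← R3 + (1/2)·R1: [0, -2, -10, -2, -3/2]
R4 ← R4 − (4/5)·R1: [0, -6/5, -3, -6/5, -3/5]
R3 ← R3 + (5/11)·R2: [0, 0, -130/11, 0, -13/11]
R4 ← R4 + (3/11)·R2: [0, 0, -45/11, 0, -9/22]
R4 ← R4 − (9/26)·R3: [0, 0, 0, 0, 0]
Echelon form has 3 nonzero rows, so rank(C) = 3.

3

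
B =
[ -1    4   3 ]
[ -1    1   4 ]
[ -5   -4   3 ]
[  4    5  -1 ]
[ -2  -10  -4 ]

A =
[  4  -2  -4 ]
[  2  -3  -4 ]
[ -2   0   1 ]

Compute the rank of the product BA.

2

First compute BA:
[[ -2, -10,  -9],
 [-10,  -1,   4],
 [-34,  22,  39],
 [ 28, -23, -37],
 [-20,  34,  44]]
Now row reduce the product.
R2 ← R2 − (5)·R1: [0, 49, 49]
R3 ← R3 − (17)·R1: [0, 192, 192]
R4 ← R4 + (14)·R1: [0, -163, -163]
R5 ← R5 − (10)·R1: [0, 134, 134]
R3 ← R3 − (192/49)·R2: [0, 0, 0]
R4 ← R4 + (163/49)·R2: [0, 0, 0]
R5 ← R5 − (134/49)·R2: [0, 0, 0]
2 nonzero rows, so rank(BA) = 2.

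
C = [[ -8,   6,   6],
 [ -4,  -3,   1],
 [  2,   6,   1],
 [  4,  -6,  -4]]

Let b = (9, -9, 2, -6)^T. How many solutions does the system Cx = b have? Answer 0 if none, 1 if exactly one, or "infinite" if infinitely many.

Row reduce the augmented matrix [C | b].
R2 ← R2 − (1/2)·R1: [0, -6, -2, -27/2]
R3 ← R3 + (1/4)·R1: [0, 15/2, 5/2, 17/4]
R4 ← R4 + (1/2)·R1: [0, -3, -1, -3/2]
R3 ← R3 + (5/4)·R2: [0, 0, 0, -101/8]
R4 ← R4 − (1/2)·R2: [0, 0, 0, 21/4]
R4 ← R4 + (42/101)·R3: [0, 0, 0, 0]
The echelon form has 3 nonzero rows; the last pivot sits in the augmented column, so rank(C) = 2 but rank([C|b]) = 3.
Since the ranks differ, the system is inconsistent.
It has no solutions.

0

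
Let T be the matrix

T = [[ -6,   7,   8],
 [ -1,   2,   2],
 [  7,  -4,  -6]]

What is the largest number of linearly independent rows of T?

Row reduce to echelon form.
R2 ← R2 − (1/6)·R1: [0, 5/6, 2/3]
R3 ← R3 + (7/6)·R1: [0, 25/6, 10/3]
R3 ← R3 − (5)·R2: [0, 0, 0]
Echelon form has 2 nonzero rows, so rank(T) = 2.
The rank gives the maximum number of linearly independent rows: 2.

2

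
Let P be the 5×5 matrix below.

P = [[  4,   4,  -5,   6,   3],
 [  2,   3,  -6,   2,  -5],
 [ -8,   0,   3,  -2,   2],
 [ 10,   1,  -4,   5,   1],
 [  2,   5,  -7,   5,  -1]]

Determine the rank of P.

4

Row reduce to echelon form.
R2 ← R2 − (1/2)·R1: [0, 1, -7/2, -1, -13/2]
R3 ← R3 + (2)·R1: [0, 8, -7, 10, 8]
R4 ← R4 − (5/2)·R1: [0, -9, 17/2, -10, -13/2]
R5 ← R5 − (1/2)·R1: [0, 3, -9/2, 2, -5/2]
R3 ← R3 − (8)·R2: [0, 0, 21, 18, 60]
R4 ← R4 + (9)·R2: [0, 0, -23, -19, -65]
R5 ← R5 − (3)·R2: [0, 0, 6, 5, 17]
R4 ← R4 + (23/21)·R3: [0, 0, 0, 5/7, 5/7]
R5 ← R5 − (2/7)·R3: [0, 0, 0, -1/7, -1/7]
R5 ← R5 + (1/5)·R4: [0, 0, 0, 0, 0]
Echelon form has 4 nonzero rows, so rank(P) = 4.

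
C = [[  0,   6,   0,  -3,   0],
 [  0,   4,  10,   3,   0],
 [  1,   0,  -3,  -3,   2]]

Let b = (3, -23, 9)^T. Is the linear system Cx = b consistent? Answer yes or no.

Row reduce the augmented matrix [C | b].
Swap R1 ↔ R3
R3 ← R3 − (3/2)·R2: [0, 0, -15, -15/2, 0, 75/2]
The echelon form has 3 nonzero rows, and every pivot lies in the first 5 columns, so rank(C) = rank([C|b]) = 3.
The system is consistent.

yes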